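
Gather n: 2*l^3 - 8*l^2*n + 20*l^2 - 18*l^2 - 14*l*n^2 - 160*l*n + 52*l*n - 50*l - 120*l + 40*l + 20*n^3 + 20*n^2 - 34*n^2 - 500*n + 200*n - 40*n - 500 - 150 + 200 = 2*l^3 + 2*l^2 - 130*l + 20*n^3 + n^2*(-14*l - 14) + n*(-8*l^2 - 108*l - 340) - 450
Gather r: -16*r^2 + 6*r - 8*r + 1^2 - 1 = -16*r^2 - 2*r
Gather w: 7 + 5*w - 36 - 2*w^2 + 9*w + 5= -2*w^2 + 14*w - 24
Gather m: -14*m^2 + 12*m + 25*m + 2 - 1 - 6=-14*m^2 + 37*m - 5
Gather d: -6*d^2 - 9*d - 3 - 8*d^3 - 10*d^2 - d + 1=-8*d^3 - 16*d^2 - 10*d - 2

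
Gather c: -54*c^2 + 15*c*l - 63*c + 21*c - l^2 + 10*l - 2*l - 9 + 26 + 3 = -54*c^2 + c*(15*l - 42) - l^2 + 8*l + 20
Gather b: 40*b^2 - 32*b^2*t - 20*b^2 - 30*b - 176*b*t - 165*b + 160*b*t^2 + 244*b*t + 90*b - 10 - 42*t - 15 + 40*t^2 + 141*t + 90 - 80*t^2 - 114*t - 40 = b^2*(20 - 32*t) + b*(160*t^2 + 68*t - 105) - 40*t^2 - 15*t + 25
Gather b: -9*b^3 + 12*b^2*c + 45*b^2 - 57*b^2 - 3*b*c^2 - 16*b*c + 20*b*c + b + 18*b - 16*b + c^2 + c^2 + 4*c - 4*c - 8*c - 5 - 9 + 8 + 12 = -9*b^3 + b^2*(12*c - 12) + b*(-3*c^2 + 4*c + 3) + 2*c^2 - 8*c + 6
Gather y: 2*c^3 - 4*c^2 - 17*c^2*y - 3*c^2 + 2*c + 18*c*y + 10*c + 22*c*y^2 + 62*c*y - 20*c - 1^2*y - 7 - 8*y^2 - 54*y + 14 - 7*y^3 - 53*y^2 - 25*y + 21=2*c^3 - 7*c^2 - 8*c - 7*y^3 + y^2*(22*c - 61) + y*(-17*c^2 + 80*c - 80) + 28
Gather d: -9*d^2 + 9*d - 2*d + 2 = -9*d^2 + 7*d + 2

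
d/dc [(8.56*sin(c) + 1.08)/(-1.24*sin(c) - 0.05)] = 0.9112*cos(c)/(1.24*sin(c) + 0.05)^2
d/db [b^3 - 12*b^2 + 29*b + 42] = 3*b^2 - 24*b + 29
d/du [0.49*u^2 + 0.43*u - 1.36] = 0.98*u + 0.43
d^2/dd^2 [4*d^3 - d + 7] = 24*d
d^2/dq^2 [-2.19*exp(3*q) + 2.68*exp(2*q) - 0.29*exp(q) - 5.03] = (-19.71*exp(2*q) + 10.72*exp(q) - 0.29)*exp(q)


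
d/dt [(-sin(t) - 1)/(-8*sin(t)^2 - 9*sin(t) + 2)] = (-16*sin(t) + 4*cos(2*t) - 15)*cos(t)/(8*sin(t)^2 + 9*sin(t) - 2)^2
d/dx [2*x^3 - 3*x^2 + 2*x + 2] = 6*x^2 - 6*x + 2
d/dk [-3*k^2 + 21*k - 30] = 21 - 6*k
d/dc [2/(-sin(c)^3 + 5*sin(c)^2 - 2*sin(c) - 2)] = 2*(3*sin(c)^2 - 10*sin(c) + 2)*cos(c)/(sin(c)^3 - 5*sin(c)^2 + 2*sin(c) + 2)^2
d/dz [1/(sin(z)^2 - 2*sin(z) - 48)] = 2*(1 - sin(z))*cos(z)/((sin(z) - 8)^2*(sin(z) + 6)^2)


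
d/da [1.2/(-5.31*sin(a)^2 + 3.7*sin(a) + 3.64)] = (12.744*sin(a) - 4.44)*cos(a)/(-5.31*sin(a)^2 + 3.7*sin(a) + 3.64)^2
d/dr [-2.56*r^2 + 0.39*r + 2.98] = 0.39 - 5.12*r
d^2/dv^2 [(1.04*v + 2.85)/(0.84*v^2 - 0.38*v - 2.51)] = ((-5.2416*v - 3.9976)*(-0.84*v^2 + 0.38*v + 2.51) - (1.04*v + 2.85)*(1.68*v - 0.38)*(3.36*v - 0.76))/(-0.84*v^2 + 0.38*v + 2.51)^3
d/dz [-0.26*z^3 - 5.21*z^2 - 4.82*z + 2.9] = -0.78*z^2 - 10.42*z - 4.82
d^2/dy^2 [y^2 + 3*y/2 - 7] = 2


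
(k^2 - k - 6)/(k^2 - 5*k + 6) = (k + 2)/(k - 2)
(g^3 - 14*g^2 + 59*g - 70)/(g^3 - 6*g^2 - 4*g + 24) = (g^2 - 12*g + 35)/(g^2 - 4*g - 12)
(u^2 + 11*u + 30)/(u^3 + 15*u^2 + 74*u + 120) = 1/(u + 4)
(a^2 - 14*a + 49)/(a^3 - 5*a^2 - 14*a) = (a - 7)/(a*(a + 2))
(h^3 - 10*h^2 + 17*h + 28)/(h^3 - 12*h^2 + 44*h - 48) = (h^2 - 6*h - 7)/(h^2 - 8*h + 12)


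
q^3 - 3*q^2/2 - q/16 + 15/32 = (q - 5/4)*(q - 3/4)*(q + 1/2)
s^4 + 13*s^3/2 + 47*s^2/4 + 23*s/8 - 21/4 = (s - 1/2)*(s + 3/2)*(s + 2)*(s + 7/2)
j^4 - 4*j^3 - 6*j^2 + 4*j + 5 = (j - 5)*(j - 1)*(j + 1)^2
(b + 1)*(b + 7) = b^2 + 8*b + 7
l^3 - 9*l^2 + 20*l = l*(l - 5)*(l - 4)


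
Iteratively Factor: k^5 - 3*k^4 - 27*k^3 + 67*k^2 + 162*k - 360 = (k + 3)*(k^4 - 6*k^3 - 9*k^2 + 94*k - 120) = (k + 3)*(k + 4)*(k^3 - 10*k^2 + 31*k - 30) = (k - 3)*(k + 3)*(k + 4)*(k^2 - 7*k + 10) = (k - 5)*(k - 3)*(k + 3)*(k + 4)*(k - 2)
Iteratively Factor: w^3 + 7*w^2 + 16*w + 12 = (w + 2)*(w^2 + 5*w + 6) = (w + 2)*(w + 3)*(w + 2)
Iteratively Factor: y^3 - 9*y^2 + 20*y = (y)*(y^2 - 9*y + 20) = y*(y - 5)*(y - 4)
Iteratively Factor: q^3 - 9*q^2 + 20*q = (q)*(q^2 - 9*q + 20) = q*(q - 5)*(q - 4)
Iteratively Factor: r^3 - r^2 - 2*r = (r - 2)*(r^2 + r) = (r - 2)*(r + 1)*(r)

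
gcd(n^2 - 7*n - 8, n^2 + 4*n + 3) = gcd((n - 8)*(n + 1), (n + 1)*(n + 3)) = n + 1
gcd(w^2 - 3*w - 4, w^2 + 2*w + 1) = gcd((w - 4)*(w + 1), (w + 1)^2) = w + 1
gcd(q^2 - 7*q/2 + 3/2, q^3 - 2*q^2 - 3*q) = q - 3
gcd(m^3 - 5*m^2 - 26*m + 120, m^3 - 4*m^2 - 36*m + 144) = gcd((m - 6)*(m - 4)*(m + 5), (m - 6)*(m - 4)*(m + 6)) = m^2 - 10*m + 24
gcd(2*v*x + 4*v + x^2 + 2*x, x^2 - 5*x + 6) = 1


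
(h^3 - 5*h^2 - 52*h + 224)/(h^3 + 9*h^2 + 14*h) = (h^2 - 12*h + 32)/(h*(h + 2))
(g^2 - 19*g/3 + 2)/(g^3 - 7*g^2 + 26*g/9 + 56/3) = 3*(3*g - 1)/(9*g^2 - 9*g - 28)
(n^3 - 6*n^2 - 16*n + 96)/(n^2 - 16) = n - 6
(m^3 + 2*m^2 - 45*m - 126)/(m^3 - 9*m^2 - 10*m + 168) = (m^2 + 9*m + 18)/(m^2 - 2*m - 24)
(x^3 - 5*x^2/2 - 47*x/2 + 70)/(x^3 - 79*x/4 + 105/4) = 2*(x - 4)/(2*x - 3)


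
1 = 1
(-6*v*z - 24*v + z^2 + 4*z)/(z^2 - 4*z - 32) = (-6*v + z)/(z - 8)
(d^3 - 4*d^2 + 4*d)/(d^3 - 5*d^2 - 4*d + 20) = d*(d - 2)/(d^2 - 3*d - 10)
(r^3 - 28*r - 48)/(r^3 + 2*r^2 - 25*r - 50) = (r^2 - 2*r - 24)/(r^2 - 25)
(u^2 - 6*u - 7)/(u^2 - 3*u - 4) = (u - 7)/(u - 4)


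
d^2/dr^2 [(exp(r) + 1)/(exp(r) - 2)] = 3*(exp(r) + 2)*exp(r)/(exp(3*r) - 6*exp(2*r) + 12*exp(r) - 8)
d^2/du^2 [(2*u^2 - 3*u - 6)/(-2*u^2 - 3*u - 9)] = 6*(8*u^3 + 60*u^2 - 18*u - 99)/(8*u^6 + 36*u^5 + 162*u^4 + 351*u^3 + 729*u^2 + 729*u + 729)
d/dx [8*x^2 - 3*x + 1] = 16*x - 3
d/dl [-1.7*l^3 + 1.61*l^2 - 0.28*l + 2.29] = -5.1*l^2 + 3.22*l - 0.28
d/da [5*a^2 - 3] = 10*a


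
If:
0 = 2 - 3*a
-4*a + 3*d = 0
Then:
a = 2/3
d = 8/9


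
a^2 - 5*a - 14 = (a - 7)*(a + 2)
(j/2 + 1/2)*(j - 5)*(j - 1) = j^3/2 - 5*j^2/2 - j/2 + 5/2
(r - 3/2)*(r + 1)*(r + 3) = r^3 + 5*r^2/2 - 3*r - 9/2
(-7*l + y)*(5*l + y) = -35*l^2 - 2*l*y + y^2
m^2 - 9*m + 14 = (m - 7)*(m - 2)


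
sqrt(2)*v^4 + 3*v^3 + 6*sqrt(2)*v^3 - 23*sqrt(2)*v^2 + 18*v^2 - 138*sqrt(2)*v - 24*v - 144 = (v + 6)*(v - 3*sqrt(2))*(v + 4*sqrt(2))*(sqrt(2)*v + 1)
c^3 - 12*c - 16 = (c - 4)*(c + 2)^2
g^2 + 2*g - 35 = (g - 5)*(g + 7)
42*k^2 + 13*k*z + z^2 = (6*k + z)*(7*k + z)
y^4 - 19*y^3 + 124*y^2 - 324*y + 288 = (y - 8)*(y - 6)*(y - 3)*(y - 2)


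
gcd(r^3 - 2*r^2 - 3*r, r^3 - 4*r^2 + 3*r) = r^2 - 3*r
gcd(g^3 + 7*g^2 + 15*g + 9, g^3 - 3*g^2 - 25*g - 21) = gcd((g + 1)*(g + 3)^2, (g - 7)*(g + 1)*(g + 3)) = g^2 + 4*g + 3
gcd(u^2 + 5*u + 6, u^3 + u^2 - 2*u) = u + 2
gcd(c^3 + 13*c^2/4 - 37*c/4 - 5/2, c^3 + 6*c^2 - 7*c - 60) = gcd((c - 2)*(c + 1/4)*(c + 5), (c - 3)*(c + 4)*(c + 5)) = c + 5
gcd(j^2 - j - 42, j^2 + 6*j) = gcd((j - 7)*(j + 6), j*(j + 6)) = j + 6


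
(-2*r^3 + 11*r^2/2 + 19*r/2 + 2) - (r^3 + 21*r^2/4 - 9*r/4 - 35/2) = -3*r^3 + r^2/4 + 47*r/4 + 39/2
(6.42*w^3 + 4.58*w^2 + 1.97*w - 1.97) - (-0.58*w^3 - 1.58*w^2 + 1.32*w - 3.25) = 7.0*w^3 + 6.16*w^2 + 0.65*w + 1.28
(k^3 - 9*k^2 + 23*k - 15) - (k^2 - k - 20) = k^3 - 10*k^2 + 24*k + 5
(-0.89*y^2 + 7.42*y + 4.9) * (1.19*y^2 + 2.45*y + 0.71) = -1.0591*y^4 + 6.6493*y^3 + 23.3781*y^2 + 17.2732*y + 3.479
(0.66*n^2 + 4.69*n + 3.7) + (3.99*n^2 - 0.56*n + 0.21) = 4.65*n^2 + 4.13*n + 3.91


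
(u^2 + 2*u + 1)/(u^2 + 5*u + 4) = (u + 1)/(u + 4)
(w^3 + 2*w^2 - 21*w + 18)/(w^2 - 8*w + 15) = (w^2 + 5*w - 6)/(w - 5)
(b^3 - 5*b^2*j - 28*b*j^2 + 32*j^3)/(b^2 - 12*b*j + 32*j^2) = (b^2 + 3*b*j - 4*j^2)/(b - 4*j)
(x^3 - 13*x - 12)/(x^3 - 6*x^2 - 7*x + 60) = (x + 1)/(x - 5)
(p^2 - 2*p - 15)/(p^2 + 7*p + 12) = (p - 5)/(p + 4)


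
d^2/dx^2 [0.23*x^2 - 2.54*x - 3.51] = 0.460000000000000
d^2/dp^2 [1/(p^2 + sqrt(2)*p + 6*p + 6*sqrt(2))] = 2*(-p^2 - 6*p - sqrt(2)*p + (2*p + sqrt(2) + 6)^2 - 6*sqrt(2))/(p^2 + sqrt(2)*p + 6*p + 6*sqrt(2))^3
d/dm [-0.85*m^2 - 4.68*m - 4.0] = -1.7*m - 4.68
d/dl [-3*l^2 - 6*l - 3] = -6*l - 6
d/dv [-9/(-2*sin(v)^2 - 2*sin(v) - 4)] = -9*(2*sin(v) + 1)*cos(v)/(2*(sin(v)^2 + sin(v) + 2)^2)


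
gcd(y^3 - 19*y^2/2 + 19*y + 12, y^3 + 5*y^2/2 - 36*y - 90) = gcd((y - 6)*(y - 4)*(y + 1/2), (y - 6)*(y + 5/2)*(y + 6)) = y - 6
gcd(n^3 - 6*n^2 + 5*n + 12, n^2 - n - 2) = n + 1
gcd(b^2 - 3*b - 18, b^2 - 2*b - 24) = b - 6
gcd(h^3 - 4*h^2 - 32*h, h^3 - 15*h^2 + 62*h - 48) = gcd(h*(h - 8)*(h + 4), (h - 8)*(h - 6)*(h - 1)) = h - 8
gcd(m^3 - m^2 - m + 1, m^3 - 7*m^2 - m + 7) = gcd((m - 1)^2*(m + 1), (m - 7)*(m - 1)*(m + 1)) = m^2 - 1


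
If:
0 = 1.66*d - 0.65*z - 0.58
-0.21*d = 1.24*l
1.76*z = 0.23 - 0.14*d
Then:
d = 0.39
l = -0.07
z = 0.10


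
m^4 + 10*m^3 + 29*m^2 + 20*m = m*(m + 1)*(m + 4)*(m + 5)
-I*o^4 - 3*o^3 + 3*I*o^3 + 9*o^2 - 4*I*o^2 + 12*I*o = o*(o - 3)*(o - 4*I)*(-I*o + 1)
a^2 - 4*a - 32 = (a - 8)*(a + 4)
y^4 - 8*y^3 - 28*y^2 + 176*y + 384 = (y - 8)*(y - 6)*(y + 2)*(y + 4)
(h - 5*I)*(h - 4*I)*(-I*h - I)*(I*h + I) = h^4 + 2*h^3 - 9*I*h^3 - 19*h^2 - 18*I*h^2 - 40*h - 9*I*h - 20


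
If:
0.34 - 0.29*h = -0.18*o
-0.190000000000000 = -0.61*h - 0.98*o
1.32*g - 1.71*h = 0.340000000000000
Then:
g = 1.47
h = 0.93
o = -0.39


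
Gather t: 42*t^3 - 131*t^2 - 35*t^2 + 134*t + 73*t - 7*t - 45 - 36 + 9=42*t^3 - 166*t^2 + 200*t - 72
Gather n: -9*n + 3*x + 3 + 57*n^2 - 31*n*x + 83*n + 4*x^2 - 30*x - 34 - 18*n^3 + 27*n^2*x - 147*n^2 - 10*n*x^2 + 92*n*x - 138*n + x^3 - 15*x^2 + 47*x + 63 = -18*n^3 + n^2*(27*x - 90) + n*(-10*x^2 + 61*x - 64) + x^3 - 11*x^2 + 20*x + 32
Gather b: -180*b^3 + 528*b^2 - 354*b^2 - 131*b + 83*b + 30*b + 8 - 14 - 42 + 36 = -180*b^3 + 174*b^2 - 18*b - 12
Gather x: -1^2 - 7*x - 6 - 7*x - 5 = -14*x - 12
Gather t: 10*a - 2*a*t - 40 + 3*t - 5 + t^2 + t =10*a + t^2 + t*(4 - 2*a) - 45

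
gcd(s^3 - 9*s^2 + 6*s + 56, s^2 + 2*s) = s + 2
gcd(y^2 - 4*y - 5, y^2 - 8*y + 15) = y - 5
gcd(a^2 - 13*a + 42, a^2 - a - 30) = a - 6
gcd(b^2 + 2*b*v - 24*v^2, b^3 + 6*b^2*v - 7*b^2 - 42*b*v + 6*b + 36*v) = b + 6*v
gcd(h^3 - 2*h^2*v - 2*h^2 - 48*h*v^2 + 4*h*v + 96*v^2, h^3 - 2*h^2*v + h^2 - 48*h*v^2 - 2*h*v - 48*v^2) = -h^2 + 2*h*v + 48*v^2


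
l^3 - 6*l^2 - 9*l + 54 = (l - 6)*(l - 3)*(l + 3)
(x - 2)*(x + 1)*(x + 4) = x^3 + 3*x^2 - 6*x - 8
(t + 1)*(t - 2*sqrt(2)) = t^2 - 2*sqrt(2)*t + t - 2*sqrt(2)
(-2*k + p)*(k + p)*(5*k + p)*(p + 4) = -10*k^3*p - 40*k^3 - 7*k^2*p^2 - 28*k^2*p + 4*k*p^3 + 16*k*p^2 + p^4 + 4*p^3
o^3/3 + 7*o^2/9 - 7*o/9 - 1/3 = (o/3 + 1)*(o - 1)*(o + 1/3)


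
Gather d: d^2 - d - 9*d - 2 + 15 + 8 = d^2 - 10*d + 21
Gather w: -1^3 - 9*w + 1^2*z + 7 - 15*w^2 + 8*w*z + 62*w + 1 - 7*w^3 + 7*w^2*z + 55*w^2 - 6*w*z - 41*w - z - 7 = -7*w^3 + w^2*(7*z + 40) + w*(2*z + 12)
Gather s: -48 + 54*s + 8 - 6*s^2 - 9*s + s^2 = -5*s^2 + 45*s - 40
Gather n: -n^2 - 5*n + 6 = -n^2 - 5*n + 6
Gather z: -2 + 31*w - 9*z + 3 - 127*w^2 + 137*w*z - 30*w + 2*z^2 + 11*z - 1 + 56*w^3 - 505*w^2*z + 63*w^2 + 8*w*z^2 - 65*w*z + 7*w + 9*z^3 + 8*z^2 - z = 56*w^3 - 64*w^2 + 8*w + 9*z^3 + z^2*(8*w + 10) + z*(-505*w^2 + 72*w + 1)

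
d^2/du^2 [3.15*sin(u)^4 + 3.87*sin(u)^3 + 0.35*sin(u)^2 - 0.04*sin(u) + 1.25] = -50.4*sin(u)^4 - 34.83*sin(u)^3 + 36.4*sin(u)^2 + 23.26*sin(u) + 0.7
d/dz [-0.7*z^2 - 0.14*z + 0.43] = -1.4*z - 0.14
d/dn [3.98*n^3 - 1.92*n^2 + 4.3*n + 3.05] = 11.94*n^2 - 3.84*n + 4.3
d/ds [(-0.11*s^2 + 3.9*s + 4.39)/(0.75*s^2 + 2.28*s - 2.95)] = (-3.1758*s^2 - 5.936*s - 21.5142)/(0.5625*s^4 + 3.42*s^3 + 0.773399999999999*s^2 - 13.452*s + 8.7025)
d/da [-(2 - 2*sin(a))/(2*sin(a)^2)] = (2 - sin(a))*cos(a)/sin(a)^3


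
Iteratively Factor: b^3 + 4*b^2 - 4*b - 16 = (b + 4)*(b^2 - 4) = (b + 2)*(b + 4)*(b - 2)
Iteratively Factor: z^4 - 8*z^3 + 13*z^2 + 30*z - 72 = (z - 3)*(z^3 - 5*z^2 - 2*z + 24) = (z - 4)*(z - 3)*(z^2 - z - 6) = (z - 4)*(z - 3)*(z + 2)*(z - 3)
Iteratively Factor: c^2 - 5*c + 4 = (c - 1)*(c - 4)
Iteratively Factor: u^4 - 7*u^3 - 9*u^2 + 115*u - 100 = (u - 5)*(u^3 - 2*u^2 - 19*u + 20) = (u - 5)*(u - 1)*(u^2 - u - 20) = (u - 5)^2*(u - 1)*(u + 4)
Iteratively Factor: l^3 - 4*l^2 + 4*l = (l - 2)*(l^2 - 2*l) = l*(l - 2)*(l - 2)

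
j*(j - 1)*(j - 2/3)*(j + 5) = j^4 + 10*j^3/3 - 23*j^2/3 + 10*j/3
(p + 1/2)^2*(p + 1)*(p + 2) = p^4 + 4*p^3 + 21*p^2/4 + 11*p/4 + 1/2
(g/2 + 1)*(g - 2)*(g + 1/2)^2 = g^4/2 + g^3/2 - 15*g^2/8 - 2*g - 1/2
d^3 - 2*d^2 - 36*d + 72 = (d - 6)*(d - 2)*(d + 6)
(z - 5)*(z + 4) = z^2 - z - 20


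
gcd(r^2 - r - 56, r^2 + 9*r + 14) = r + 7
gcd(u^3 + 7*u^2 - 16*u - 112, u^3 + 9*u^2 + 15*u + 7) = u + 7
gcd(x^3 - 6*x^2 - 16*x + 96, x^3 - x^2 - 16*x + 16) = x^2 - 16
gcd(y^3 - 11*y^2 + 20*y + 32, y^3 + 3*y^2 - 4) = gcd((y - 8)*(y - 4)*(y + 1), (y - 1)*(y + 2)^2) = 1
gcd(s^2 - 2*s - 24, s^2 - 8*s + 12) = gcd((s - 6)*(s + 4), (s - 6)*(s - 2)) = s - 6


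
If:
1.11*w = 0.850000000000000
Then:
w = 0.77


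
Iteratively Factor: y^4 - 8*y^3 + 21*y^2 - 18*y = (y)*(y^3 - 8*y^2 + 21*y - 18) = y*(y - 3)*(y^2 - 5*y + 6) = y*(y - 3)^2*(y - 2)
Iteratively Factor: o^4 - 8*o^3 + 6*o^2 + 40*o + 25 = (o - 5)*(o^3 - 3*o^2 - 9*o - 5) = (o - 5)*(o + 1)*(o^2 - 4*o - 5) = (o - 5)^2*(o + 1)*(o + 1)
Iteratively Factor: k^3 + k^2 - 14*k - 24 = (k - 4)*(k^2 + 5*k + 6) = (k - 4)*(k + 2)*(k + 3)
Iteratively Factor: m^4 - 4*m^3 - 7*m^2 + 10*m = (m - 5)*(m^3 + m^2 - 2*m) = m*(m - 5)*(m^2 + m - 2) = m*(m - 5)*(m + 2)*(m - 1)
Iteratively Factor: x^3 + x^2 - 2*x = (x)*(x^2 + x - 2) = x*(x - 1)*(x + 2)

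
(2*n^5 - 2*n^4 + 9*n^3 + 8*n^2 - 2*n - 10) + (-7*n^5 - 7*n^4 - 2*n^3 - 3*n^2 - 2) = -5*n^5 - 9*n^4 + 7*n^3 + 5*n^2 - 2*n - 12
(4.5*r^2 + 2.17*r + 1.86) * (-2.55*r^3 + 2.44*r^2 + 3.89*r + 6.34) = -11.475*r^5 + 5.4465*r^4 + 18.0568*r^3 + 41.5097*r^2 + 20.9932*r + 11.7924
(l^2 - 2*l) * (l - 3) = l^3 - 5*l^2 + 6*l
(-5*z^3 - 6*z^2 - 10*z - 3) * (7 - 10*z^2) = 50*z^5 + 60*z^4 + 65*z^3 - 12*z^2 - 70*z - 21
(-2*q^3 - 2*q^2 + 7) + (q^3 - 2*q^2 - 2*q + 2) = -q^3 - 4*q^2 - 2*q + 9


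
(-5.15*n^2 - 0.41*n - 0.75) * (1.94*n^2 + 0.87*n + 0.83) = -9.991*n^4 - 5.2759*n^3 - 6.0862*n^2 - 0.9928*n - 0.6225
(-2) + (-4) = -6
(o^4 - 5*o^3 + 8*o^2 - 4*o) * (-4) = -4*o^4 + 20*o^3 - 32*o^2 + 16*o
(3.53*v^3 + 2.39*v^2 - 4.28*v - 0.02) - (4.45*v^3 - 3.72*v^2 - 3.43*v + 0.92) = -0.92*v^3 + 6.11*v^2 - 0.85*v - 0.94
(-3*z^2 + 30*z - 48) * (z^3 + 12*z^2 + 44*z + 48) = -3*z^5 - 6*z^4 + 180*z^3 + 600*z^2 - 672*z - 2304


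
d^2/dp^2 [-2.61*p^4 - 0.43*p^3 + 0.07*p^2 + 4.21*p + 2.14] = -31.32*p^2 - 2.58*p + 0.14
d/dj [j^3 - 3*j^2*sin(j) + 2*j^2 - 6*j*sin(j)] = -3*j^2*cos(j) + 3*j^2 - 6*sqrt(2)*j*sin(j + pi/4) + 4*j - 6*sin(j)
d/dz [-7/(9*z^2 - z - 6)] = 7*(18*z - 1)/(-9*z^2 + z + 6)^2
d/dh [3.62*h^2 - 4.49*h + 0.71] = 7.24*h - 4.49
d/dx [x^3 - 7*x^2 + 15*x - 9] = 3*x^2 - 14*x + 15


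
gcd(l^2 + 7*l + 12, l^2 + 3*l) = l + 3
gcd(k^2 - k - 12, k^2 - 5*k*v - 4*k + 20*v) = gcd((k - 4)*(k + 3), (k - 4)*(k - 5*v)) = k - 4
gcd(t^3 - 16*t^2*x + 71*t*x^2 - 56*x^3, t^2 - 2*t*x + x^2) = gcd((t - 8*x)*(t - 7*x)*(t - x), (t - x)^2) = -t + x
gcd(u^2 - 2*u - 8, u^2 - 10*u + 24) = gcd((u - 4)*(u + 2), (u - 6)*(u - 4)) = u - 4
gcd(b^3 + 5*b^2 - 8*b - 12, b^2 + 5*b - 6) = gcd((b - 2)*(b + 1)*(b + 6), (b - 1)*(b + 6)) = b + 6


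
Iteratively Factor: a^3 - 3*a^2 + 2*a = (a - 2)*(a^2 - a) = a*(a - 2)*(a - 1)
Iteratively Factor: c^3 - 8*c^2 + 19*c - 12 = (c - 1)*(c^2 - 7*c + 12) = (c - 4)*(c - 1)*(c - 3)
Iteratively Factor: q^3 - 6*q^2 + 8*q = (q - 4)*(q^2 - 2*q) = q*(q - 4)*(q - 2)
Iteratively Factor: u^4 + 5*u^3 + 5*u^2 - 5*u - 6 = (u - 1)*(u^3 + 6*u^2 + 11*u + 6) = (u - 1)*(u + 1)*(u^2 + 5*u + 6) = (u - 1)*(u + 1)*(u + 3)*(u + 2)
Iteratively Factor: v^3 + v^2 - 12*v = (v + 4)*(v^2 - 3*v) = v*(v + 4)*(v - 3)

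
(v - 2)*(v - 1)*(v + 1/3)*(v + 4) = v^4 + 4*v^3/3 - 29*v^2/3 + 14*v/3 + 8/3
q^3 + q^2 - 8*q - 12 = (q - 3)*(q + 2)^2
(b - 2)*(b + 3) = b^2 + b - 6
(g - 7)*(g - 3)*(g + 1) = g^3 - 9*g^2 + 11*g + 21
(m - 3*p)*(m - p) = m^2 - 4*m*p + 3*p^2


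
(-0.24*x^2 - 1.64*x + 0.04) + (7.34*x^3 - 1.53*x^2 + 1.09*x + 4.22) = 7.34*x^3 - 1.77*x^2 - 0.55*x + 4.26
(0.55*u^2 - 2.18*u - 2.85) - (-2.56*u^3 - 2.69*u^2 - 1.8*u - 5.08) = 2.56*u^3 + 3.24*u^2 - 0.38*u + 2.23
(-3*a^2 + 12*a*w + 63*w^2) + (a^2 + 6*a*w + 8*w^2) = -2*a^2 + 18*a*w + 71*w^2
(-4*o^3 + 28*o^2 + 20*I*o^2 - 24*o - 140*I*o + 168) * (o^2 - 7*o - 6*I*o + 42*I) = -4*o^5 + 56*o^4 + 44*I*o^4 - 100*o^3 - 616*I*o^3 - 1344*o^2 + 2300*I*o^2 + 4704*o - 2016*I*o + 7056*I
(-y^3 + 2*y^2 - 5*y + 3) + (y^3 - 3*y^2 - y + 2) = -y^2 - 6*y + 5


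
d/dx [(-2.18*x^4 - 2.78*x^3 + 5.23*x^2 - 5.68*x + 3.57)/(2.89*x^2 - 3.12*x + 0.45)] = (-12.6004*x^5 + 12.3706*x^4 + 13.4232*x^3 - 3.65540000000001*x^2 - 15.9276*x + 8.5824)/(8.3521*x^4 - 18.0336*x^3 + 12.3354*x^2 - 2.808*x + 0.2025)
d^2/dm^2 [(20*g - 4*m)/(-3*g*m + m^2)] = 8*(m*(-8*g + 3*m)*(3*g - m) - (3*g - 2*m)^2*(5*g - m))/(m^3*(3*g - m)^3)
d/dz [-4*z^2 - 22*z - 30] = -8*z - 22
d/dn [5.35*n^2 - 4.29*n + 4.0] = 10.7*n - 4.29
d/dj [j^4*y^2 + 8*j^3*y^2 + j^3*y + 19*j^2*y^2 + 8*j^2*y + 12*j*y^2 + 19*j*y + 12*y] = y*(4*j^3*y + 24*j^2*y + 3*j^2 + 38*j*y + 16*j + 12*y + 19)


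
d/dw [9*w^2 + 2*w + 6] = 18*w + 2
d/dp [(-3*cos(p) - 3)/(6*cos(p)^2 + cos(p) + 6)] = 3*(6*sin(p)^2 - 12*cos(p) - 1)*sin(p)/(6*cos(p)^2 + cos(p) + 6)^2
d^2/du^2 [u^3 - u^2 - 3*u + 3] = 6*u - 2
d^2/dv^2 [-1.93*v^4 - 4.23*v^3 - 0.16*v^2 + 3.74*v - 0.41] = -23.16*v^2 - 25.38*v - 0.32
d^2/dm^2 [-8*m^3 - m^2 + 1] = -48*m - 2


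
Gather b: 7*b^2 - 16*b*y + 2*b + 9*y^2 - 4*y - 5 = 7*b^2 + b*(2 - 16*y) + 9*y^2 - 4*y - 5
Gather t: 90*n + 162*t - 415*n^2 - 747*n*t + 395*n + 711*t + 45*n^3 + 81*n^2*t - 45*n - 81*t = 45*n^3 - 415*n^2 + 440*n + t*(81*n^2 - 747*n + 792)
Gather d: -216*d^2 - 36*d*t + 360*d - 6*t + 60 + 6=-216*d^2 + d*(360 - 36*t) - 6*t + 66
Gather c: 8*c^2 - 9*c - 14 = 8*c^2 - 9*c - 14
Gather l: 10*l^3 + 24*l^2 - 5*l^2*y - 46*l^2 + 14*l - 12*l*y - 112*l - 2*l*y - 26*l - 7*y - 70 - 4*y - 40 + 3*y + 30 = 10*l^3 + l^2*(-5*y - 22) + l*(-14*y - 124) - 8*y - 80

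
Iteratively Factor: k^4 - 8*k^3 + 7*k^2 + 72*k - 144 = (k - 3)*(k^3 - 5*k^2 - 8*k + 48) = (k - 4)*(k - 3)*(k^2 - k - 12) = (k - 4)^2*(k - 3)*(k + 3)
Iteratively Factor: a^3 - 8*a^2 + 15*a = (a)*(a^2 - 8*a + 15) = a*(a - 3)*(a - 5)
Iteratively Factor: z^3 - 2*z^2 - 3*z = (z + 1)*(z^2 - 3*z) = (z - 3)*(z + 1)*(z)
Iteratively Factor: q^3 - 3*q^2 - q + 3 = (q + 1)*(q^2 - 4*q + 3) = (q - 3)*(q + 1)*(q - 1)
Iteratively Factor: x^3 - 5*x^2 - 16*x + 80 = (x + 4)*(x^2 - 9*x + 20) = (x - 4)*(x + 4)*(x - 5)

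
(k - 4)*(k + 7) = k^2 + 3*k - 28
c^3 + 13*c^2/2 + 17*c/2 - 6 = (c - 1/2)*(c + 3)*(c + 4)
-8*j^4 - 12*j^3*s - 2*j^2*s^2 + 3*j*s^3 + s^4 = (-2*j + s)*(j + s)*(2*j + s)^2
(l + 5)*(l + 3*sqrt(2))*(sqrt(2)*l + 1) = sqrt(2)*l^3 + 7*l^2 + 5*sqrt(2)*l^2 + 3*sqrt(2)*l + 35*l + 15*sqrt(2)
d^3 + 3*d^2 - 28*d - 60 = (d - 5)*(d + 2)*(d + 6)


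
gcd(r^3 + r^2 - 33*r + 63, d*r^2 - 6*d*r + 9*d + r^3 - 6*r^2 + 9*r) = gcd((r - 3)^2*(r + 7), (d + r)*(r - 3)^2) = r^2 - 6*r + 9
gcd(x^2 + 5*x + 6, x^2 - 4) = x + 2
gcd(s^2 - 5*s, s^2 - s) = s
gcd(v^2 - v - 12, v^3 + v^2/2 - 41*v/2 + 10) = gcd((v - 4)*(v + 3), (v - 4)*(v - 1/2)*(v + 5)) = v - 4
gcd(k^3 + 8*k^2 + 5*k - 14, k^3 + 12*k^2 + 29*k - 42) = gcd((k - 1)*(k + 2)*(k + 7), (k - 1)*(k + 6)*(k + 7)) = k^2 + 6*k - 7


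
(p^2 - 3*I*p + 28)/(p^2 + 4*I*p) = (p - 7*I)/p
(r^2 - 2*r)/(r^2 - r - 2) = r/(r + 1)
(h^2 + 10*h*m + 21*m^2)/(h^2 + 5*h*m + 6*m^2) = (h + 7*m)/(h + 2*m)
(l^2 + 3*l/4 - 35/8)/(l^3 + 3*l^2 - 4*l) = (8*l^2 + 6*l - 35)/(8*l*(l^2 + 3*l - 4))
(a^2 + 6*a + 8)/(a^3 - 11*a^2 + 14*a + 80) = (a + 4)/(a^2 - 13*a + 40)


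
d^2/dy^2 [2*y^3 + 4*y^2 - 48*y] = 12*y + 8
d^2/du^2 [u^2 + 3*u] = 2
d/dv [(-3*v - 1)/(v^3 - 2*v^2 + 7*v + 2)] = (6*v^3 - 3*v^2 - 4*v + 1)/(v^6 - 4*v^5 + 18*v^4 - 24*v^3 + 41*v^2 + 28*v + 4)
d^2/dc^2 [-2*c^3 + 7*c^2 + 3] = 14 - 12*c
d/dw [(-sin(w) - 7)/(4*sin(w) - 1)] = 29*cos(w)/(4*sin(w) - 1)^2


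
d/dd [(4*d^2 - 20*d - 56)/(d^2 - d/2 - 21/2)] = 8*(9*d^2 + 14*d + 91)/(4*d^4 - 4*d^3 - 83*d^2 + 42*d + 441)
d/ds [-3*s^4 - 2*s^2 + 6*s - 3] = -12*s^3 - 4*s + 6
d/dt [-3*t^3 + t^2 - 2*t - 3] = -9*t^2 + 2*t - 2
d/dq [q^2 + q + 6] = 2*q + 1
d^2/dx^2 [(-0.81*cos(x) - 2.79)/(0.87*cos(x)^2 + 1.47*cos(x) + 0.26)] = (2.33308400411393*(1 - cos(x)^2)^2 + 0.193006315395797*cos(x)^5 + 2.63775297707588*cos(x)^3 + 1.6831677277325*cos(x)^2 - 6.71206725089036*cos(x) - 5.53673214391963)/(0.591836734693878*cos(x)^2 + 1.0*cos(x) + 0.17687074829932)^3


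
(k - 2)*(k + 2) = k^2 - 4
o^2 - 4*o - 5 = (o - 5)*(o + 1)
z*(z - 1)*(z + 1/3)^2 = z^4 - z^3/3 - 5*z^2/9 - z/9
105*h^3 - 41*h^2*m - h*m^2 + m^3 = (-5*h + m)*(-3*h + m)*(7*h + m)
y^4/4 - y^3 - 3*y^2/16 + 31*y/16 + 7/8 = (y/4 + 1/4)*(y - 7/2)*(y - 2)*(y + 1/2)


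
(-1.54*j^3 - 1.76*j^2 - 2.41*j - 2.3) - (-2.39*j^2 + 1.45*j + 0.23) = -1.54*j^3 + 0.63*j^2 - 3.86*j - 2.53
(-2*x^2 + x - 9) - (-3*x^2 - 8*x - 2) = x^2 + 9*x - 7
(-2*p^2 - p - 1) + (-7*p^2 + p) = -9*p^2 - 1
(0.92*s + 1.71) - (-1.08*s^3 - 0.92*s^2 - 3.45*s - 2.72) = 1.08*s^3 + 0.92*s^2 + 4.37*s + 4.43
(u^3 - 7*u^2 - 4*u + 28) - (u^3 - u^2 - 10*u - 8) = -6*u^2 + 6*u + 36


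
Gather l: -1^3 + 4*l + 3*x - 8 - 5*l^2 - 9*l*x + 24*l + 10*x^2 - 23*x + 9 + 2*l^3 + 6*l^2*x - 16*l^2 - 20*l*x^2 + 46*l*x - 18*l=2*l^3 + l^2*(6*x - 21) + l*(-20*x^2 + 37*x + 10) + 10*x^2 - 20*x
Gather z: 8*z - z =7*z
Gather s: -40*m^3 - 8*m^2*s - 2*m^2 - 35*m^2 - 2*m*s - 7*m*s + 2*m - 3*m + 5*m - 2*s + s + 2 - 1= -40*m^3 - 37*m^2 + 4*m + s*(-8*m^2 - 9*m - 1) + 1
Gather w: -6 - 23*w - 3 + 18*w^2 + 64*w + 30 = 18*w^2 + 41*w + 21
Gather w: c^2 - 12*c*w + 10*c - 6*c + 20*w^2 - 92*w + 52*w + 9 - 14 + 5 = c^2 + 4*c + 20*w^2 + w*(-12*c - 40)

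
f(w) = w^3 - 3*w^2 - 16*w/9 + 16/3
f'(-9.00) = 295.22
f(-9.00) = -950.67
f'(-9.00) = 295.22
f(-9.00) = -950.67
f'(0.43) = -3.80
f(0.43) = 4.09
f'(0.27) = -3.18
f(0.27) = 4.65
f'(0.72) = -4.54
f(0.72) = 2.87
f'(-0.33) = 0.53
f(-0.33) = 5.56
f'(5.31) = 50.95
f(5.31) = 61.03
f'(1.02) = -4.78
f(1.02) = 1.46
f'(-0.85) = 5.49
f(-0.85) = 4.06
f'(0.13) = -2.51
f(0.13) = 5.05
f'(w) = 3*w^2 - 6*w - 16/9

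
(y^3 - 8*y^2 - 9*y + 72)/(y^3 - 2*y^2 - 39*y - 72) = (y - 3)/(y + 3)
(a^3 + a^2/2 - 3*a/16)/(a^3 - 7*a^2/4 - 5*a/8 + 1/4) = a*(4*a + 3)/(2*(2*a^2 - 3*a - 2))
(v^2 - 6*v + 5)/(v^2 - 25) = (v - 1)/(v + 5)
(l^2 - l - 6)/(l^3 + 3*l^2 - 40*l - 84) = (l - 3)/(l^2 + l - 42)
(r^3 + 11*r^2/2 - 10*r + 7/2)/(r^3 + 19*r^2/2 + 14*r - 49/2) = (2*r - 1)/(2*r + 7)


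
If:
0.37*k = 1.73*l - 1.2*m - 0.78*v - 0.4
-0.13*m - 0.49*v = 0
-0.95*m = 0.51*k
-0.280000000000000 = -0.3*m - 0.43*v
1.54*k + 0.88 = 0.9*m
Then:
No Solution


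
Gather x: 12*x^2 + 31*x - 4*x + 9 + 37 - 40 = 12*x^2 + 27*x + 6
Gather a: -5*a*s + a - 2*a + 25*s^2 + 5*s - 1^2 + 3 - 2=a*(-5*s - 1) + 25*s^2 + 5*s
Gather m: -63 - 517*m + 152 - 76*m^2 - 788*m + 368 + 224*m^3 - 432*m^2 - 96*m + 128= 224*m^3 - 508*m^2 - 1401*m + 585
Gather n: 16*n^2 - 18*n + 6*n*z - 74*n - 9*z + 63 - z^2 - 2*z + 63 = 16*n^2 + n*(6*z - 92) - z^2 - 11*z + 126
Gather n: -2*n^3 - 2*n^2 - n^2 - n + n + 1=-2*n^3 - 3*n^2 + 1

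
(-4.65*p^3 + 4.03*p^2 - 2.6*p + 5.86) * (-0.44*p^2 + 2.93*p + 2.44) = 2.046*p^5 - 15.3977*p^4 + 1.6059*p^3 - 0.363200000000001*p^2 + 10.8258*p + 14.2984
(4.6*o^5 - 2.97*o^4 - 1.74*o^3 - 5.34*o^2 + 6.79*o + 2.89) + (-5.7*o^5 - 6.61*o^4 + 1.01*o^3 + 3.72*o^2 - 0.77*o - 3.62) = -1.1*o^5 - 9.58*o^4 - 0.73*o^3 - 1.62*o^2 + 6.02*o - 0.73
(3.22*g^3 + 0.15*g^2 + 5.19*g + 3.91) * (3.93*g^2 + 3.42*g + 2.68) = 12.6546*g^5 + 11.6019*g^4 + 29.5393*g^3 + 33.5181*g^2 + 27.2814*g + 10.4788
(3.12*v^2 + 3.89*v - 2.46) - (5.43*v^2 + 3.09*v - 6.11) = -2.31*v^2 + 0.8*v + 3.65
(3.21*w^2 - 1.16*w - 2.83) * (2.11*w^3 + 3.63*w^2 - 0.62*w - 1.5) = 6.7731*w^5 + 9.2047*w^4 - 12.1723*w^3 - 14.3687*w^2 + 3.4946*w + 4.245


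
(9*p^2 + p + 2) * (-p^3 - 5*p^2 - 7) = -9*p^5 - 46*p^4 - 7*p^3 - 73*p^2 - 7*p - 14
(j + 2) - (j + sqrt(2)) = 2 - sqrt(2)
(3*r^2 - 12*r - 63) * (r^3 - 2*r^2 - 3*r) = 3*r^5 - 18*r^4 - 48*r^3 + 162*r^2 + 189*r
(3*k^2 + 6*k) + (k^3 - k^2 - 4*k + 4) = k^3 + 2*k^2 + 2*k + 4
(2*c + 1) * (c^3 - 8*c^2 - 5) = 2*c^4 - 15*c^3 - 8*c^2 - 10*c - 5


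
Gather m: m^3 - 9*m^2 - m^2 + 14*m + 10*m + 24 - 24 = m^3 - 10*m^2 + 24*m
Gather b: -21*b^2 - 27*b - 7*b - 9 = -21*b^2 - 34*b - 9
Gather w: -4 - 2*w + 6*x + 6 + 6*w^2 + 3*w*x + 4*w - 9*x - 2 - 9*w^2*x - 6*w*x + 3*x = w^2*(6 - 9*x) + w*(2 - 3*x)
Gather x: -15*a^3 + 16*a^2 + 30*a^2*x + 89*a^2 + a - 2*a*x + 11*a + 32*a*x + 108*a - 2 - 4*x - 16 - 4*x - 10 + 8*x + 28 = -15*a^3 + 105*a^2 + 120*a + x*(30*a^2 + 30*a)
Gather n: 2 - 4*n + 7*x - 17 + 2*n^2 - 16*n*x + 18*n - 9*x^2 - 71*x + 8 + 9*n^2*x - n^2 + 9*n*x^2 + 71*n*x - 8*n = n^2*(9*x + 1) + n*(9*x^2 + 55*x + 6) - 9*x^2 - 64*x - 7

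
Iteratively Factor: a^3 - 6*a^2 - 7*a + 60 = (a - 4)*(a^2 - 2*a - 15) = (a - 5)*(a - 4)*(a + 3)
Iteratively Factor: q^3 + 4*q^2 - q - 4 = (q - 1)*(q^2 + 5*q + 4) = (q - 1)*(q + 4)*(q + 1)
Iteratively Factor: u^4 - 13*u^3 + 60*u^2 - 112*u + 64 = (u - 1)*(u^3 - 12*u^2 + 48*u - 64) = (u - 4)*(u - 1)*(u^2 - 8*u + 16) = (u - 4)^2*(u - 1)*(u - 4)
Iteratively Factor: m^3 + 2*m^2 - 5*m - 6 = (m + 1)*(m^2 + m - 6) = (m - 2)*(m + 1)*(m + 3)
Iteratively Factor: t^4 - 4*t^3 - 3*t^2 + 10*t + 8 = (t - 2)*(t^3 - 2*t^2 - 7*t - 4) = (t - 4)*(t - 2)*(t^2 + 2*t + 1) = (t - 4)*(t - 2)*(t + 1)*(t + 1)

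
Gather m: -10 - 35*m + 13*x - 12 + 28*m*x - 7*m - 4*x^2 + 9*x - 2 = m*(28*x - 42) - 4*x^2 + 22*x - 24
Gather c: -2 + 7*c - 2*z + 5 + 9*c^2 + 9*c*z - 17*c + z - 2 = 9*c^2 + c*(9*z - 10) - z + 1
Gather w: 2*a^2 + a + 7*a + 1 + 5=2*a^2 + 8*a + 6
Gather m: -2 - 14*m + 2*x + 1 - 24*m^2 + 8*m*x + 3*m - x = -24*m^2 + m*(8*x - 11) + x - 1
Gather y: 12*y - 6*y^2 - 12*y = -6*y^2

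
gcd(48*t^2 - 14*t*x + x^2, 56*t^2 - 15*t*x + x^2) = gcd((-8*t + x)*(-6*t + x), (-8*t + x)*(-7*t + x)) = -8*t + x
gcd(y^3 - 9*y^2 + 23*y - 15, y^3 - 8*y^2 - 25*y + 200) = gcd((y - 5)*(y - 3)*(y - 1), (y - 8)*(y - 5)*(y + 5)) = y - 5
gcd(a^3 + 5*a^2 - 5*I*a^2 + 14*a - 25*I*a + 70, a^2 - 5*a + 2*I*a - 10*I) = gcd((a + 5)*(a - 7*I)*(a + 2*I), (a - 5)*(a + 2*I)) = a + 2*I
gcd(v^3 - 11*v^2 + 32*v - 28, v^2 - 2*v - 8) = 1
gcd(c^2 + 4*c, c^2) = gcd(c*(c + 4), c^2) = c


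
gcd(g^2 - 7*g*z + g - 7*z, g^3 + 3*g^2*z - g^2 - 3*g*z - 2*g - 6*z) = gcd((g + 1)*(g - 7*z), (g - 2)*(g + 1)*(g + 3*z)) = g + 1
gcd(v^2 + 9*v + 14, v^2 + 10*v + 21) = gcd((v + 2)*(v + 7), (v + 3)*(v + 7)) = v + 7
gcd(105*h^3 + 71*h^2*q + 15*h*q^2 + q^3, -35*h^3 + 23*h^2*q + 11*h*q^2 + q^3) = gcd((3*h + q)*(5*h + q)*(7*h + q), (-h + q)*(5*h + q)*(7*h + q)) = 35*h^2 + 12*h*q + q^2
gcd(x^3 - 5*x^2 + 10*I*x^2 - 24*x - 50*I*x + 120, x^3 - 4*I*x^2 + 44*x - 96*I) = x + 6*I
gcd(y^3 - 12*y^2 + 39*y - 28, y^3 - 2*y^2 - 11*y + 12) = y^2 - 5*y + 4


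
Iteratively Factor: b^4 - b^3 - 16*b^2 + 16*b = (b)*(b^3 - b^2 - 16*b + 16) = b*(b - 4)*(b^2 + 3*b - 4) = b*(b - 4)*(b - 1)*(b + 4)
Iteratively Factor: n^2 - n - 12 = (n + 3)*(n - 4)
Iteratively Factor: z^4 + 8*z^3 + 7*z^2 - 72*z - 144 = (z + 4)*(z^3 + 4*z^2 - 9*z - 36) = (z + 4)^2*(z^2 - 9) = (z + 3)*(z + 4)^2*(z - 3)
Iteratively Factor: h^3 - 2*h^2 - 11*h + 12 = (h + 3)*(h^2 - 5*h + 4) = (h - 4)*(h + 3)*(h - 1)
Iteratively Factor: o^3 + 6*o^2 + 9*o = (o)*(o^2 + 6*o + 9) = o*(o + 3)*(o + 3)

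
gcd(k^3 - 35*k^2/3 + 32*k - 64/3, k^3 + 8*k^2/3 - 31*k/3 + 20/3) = k - 1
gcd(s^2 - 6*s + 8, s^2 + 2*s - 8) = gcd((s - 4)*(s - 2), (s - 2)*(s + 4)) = s - 2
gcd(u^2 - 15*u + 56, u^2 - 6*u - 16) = u - 8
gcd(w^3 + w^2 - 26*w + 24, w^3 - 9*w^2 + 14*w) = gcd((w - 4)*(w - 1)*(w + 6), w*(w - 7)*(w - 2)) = 1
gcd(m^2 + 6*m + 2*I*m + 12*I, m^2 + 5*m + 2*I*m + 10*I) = m + 2*I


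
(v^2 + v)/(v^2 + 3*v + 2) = v/(v + 2)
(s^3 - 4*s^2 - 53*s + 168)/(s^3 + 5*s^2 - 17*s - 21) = (s - 8)/(s + 1)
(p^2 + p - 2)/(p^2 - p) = (p + 2)/p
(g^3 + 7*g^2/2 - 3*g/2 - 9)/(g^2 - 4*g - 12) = (2*g^2 + 3*g - 9)/(2*(g - 6))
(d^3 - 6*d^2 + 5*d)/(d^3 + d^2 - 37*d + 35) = d/(d + 7)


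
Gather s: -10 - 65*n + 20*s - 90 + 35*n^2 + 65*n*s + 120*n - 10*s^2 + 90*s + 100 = 35*n^2 + 55*n - 10*s^2 + s*(65*n + 110)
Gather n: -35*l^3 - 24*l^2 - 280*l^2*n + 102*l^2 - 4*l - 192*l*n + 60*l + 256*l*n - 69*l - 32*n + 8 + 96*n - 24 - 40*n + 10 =-35*l^3 + 78*l^2 - 13*l + n*(-280*l^2 + 64*l + 24) - 6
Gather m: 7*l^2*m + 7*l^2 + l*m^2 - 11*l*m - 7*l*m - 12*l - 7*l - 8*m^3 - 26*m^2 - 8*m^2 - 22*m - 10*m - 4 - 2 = 7*l^2 - 19*l - 8*m^3 + m^2*(l - 34) + m*(7*l^2 - 18*l - 32) - 6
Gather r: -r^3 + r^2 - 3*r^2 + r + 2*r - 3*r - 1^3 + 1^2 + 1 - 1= -r^3 - 2*r^2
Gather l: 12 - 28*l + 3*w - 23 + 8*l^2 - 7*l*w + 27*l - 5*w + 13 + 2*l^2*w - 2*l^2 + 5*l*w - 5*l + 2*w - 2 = l^2*(2*w + 6) + l*(-2*w - 6)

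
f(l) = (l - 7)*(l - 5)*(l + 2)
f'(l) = (l - 7)*(l - 5) + (l - 7)*(l + 2) + (l - 5)*(l + 2) = 3*l^2 - 20*l + 11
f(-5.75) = -513.98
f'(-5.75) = 225.19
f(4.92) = 1.15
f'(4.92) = -14.78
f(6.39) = -7.11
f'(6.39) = 5.70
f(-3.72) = -160.78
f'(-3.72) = 126.92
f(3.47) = 29.54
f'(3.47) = -22.28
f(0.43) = 72.96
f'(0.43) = 2.95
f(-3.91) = -185.67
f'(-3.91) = 135.06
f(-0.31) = 65.60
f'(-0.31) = 17.49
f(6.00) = -8.00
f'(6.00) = -1.00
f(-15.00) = -5720.00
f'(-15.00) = 986.00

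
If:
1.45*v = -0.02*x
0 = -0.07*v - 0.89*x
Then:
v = 0.00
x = 0.00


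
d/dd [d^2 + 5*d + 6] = 2*d + 5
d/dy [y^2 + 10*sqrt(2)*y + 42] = 2*y + 10*sqrt(2)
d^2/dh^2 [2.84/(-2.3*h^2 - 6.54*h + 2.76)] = (30.0472*h^2 + 85.43856*h - 2.84*(4.6*h + 6.54)*(9.2*h + 13.08) - 36.05664)/(2.3*h^2 + 6.54*h - 2.76)^3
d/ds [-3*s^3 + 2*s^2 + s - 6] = -9*s^2 + 4*s + 1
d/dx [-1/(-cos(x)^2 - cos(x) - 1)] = (2*cos(x) + 1)*sin(x)/(cos(x)^2 + cos(x) + 1)^2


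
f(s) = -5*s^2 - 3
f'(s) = -10*s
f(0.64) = -5.05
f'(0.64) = -6.40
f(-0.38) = -3.72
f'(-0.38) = 3.80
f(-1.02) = -8.20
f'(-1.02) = 10.20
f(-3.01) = -48.30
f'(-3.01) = 30.10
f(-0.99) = -7.90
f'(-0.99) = 9.90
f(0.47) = -4.10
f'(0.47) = -4.70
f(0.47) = -4.10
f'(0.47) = -4.70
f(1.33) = -11.84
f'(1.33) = -13.30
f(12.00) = -723.00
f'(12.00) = -120.00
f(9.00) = -408.00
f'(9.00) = -90.00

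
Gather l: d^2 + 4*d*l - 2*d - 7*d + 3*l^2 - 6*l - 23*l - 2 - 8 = d^2 - 9*d + 3*l^2 + l*(4*d - 29) - 10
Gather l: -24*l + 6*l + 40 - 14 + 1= 27 - 18*l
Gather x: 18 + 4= 22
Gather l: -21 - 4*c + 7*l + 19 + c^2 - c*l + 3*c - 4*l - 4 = c^2 - c + l*(3 - c) - 6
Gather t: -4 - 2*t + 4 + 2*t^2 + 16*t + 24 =2*t^2 + 14*t + 24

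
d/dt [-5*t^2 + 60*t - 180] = 60 - 10*t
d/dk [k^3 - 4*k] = 3*k^2 - 4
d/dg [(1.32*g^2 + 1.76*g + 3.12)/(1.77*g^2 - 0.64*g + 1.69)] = (-3.96*g^2 - 6.5832*g + 4.9712)/(3.1329*g^4 - 2.2656*g^3 + 6.3922*g^2 - 2.1632*g + 2.8561)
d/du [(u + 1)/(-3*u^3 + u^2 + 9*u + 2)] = (-3*u^3 + u^2 + 9*u - (u + 1)*(-9*u^2 + 2*u + 9) + 2)/(-3*u^3 + u^2 + 9*u + 2)^2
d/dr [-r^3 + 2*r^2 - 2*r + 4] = -3*r^2 + 4*r - 2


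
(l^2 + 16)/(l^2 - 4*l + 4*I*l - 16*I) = (l - 4*I)/(l - 4)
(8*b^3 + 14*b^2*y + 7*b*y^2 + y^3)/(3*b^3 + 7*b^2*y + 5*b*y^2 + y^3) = (8*b^2 + 6*b*y + y^2)/(3*b^2 + 4*b*y + y^2)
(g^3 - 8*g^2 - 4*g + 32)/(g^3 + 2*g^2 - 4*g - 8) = (g - 8)/(g + 2)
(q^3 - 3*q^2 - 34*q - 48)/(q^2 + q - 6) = (q^2 - 6*q - 16)/(q - 2)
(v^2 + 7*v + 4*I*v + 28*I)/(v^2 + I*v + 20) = (v^2 + v*(7 + 4*I) + 28*I)/(v^2 + I*v + 20)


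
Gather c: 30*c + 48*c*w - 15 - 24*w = c*(48*w + 30) - 24*w - 15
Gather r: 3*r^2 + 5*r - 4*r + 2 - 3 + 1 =3*r^2 + r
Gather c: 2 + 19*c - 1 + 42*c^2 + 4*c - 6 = 42*c^2 + 23*c - 5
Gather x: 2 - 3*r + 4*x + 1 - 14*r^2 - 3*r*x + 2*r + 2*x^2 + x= -14*r^2 - r + 2*x^2 + x*(5 - 3*r) + 3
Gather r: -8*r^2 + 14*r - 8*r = -8*r^2 + 6*r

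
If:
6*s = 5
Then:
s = 5/6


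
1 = 1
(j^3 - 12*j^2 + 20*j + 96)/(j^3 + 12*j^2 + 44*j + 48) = (j^2 - 14*j + 48)/(j^2 + 10*j + 24)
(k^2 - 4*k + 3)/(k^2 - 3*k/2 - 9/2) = 2*(k - 1)/(2*k + 3)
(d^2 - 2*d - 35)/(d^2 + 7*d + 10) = (d - 7)/(d + 2)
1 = 1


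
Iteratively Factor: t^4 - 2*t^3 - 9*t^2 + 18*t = (t - 3)*(t^3 + t^2 - 6*t) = (t - 3)*(t + 3)*(t^2 - 2*t) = t*(t - 3)*(t + 3)*(t - 2)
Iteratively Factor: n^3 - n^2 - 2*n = (n)*(n^2 - n - 2) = n*(n + 1)*(n - 2)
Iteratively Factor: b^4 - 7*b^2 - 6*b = (b)*(b^3 - 7*b - 6) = b*(b + 1)*(b^2 - b - 6) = b*(b + 1)*(b + 2)*(b - 3)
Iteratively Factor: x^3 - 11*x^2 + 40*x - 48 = (x - 4)*(x^2 - 7*x + 12) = (x - 4)*(x - 3)*(x - 4)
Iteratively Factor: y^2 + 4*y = (y)*(y + 4)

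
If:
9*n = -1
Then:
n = -1/9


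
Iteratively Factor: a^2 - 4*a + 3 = (a - 3)*(a - 1)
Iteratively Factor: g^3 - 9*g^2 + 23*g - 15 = (g - 1)*(g^2 - 8*g + 15) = (g - 3)*(g - 1)*(g - 5)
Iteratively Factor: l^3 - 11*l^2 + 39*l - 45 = (l - 3)*(l^2 - 8*l + 15) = (l - 3)^2*(l - 5)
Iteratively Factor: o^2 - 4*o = (o - 4)*(o)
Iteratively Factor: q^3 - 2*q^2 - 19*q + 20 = (q - 1)*(q^2 - q - 20) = (q - 5)*(q - 1)*(q + 4)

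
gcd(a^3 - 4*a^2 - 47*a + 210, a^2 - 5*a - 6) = a - 6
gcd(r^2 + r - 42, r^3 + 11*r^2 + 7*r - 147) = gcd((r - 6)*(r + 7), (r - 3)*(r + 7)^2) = r + 7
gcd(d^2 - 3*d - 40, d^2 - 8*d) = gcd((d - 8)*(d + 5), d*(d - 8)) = d - 8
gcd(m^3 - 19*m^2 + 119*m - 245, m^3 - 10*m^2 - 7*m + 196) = m^2 - 14*m + 49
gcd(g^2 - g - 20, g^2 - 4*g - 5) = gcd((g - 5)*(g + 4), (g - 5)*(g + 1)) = g - 5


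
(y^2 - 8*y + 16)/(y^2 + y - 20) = (y - 4)/(y + 5)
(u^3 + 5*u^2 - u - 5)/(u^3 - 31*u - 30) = (u - 1)/(u - 6)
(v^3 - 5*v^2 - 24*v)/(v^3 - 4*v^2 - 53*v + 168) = v*(v + 3)/(v^2 + 4*v - 21)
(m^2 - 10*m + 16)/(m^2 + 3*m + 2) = (m^2 - 10*m + 16)/(m^2 + 3*m + 2)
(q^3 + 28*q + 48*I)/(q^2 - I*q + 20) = (q^2 - 4*I*q + 12)/(q - 5*I)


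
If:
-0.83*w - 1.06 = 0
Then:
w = -1.28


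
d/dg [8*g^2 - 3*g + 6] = 16*g - 3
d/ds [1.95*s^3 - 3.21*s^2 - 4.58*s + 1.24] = 5.85*s^2 - 6.42*s - 4.58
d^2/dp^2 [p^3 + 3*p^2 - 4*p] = 6*p + 6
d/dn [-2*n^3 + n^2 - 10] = 2*n*(1 - 3*n)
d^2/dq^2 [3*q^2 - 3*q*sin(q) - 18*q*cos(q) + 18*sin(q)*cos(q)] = 3*q*sin(q) + 18*q*cos(q) + 36*sin(q) - 36*sin(2*q) - 6*cos(q) + 6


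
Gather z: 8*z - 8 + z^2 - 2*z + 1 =z^2 + 6*z - 7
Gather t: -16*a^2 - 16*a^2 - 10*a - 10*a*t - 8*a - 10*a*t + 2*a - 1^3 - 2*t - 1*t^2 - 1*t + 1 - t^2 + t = -32*a^2 - 16*a - 2*t^2 + t*(-20*a - 2)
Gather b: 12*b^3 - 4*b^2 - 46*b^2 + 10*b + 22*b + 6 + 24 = 12*b^3 - 50*b^2 + 32*b + 30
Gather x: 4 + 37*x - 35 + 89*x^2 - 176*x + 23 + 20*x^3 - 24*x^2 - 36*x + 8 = 20*x^3 + 65*x^2 - 175*x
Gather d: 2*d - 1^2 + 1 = 2*d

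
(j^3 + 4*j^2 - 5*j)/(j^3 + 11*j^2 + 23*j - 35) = j/(j + 7)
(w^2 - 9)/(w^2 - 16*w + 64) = (w^2 - 9)/(w^2 - 16*w + 64)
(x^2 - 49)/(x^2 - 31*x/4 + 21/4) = 4*(x + 7)/(4*x - 3)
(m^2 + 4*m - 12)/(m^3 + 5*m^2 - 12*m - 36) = (m - 2)/(m^2 - m - 6)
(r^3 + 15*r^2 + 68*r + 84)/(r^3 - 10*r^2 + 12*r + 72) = (r^2 + 13*r + 42)/(r^2 - 12*r + 36)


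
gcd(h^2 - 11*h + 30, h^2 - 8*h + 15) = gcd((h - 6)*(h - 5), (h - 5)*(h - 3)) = h - 5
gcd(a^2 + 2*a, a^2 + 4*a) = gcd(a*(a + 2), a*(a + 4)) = a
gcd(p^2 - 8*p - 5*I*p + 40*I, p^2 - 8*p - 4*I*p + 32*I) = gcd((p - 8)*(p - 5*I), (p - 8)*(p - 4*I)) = p - 8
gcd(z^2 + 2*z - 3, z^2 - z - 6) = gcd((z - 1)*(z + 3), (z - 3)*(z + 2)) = 1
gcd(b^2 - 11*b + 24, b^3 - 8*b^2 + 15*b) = b - 3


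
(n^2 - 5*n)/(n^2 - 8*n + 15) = n/(n - 3)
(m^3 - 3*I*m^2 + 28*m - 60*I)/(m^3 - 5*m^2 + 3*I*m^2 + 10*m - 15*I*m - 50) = (m - 6*I)/(m - 5)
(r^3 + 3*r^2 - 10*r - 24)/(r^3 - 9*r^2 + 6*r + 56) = (r^2 + r - 12)/(r^2 - 11*r + 28)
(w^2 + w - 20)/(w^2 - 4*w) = (w + 5)/w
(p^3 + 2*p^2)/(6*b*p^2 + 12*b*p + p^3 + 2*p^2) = p/(6*b + p)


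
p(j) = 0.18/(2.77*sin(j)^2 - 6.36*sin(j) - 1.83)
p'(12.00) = 0.25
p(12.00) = 0.08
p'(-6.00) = 0.07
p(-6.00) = -0.05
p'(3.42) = -84.45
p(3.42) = 1.42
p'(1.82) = -0.00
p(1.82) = -0.03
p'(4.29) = -0.02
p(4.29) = 0.03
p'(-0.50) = 0.41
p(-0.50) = 0.10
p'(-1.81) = -0.01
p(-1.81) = 0.03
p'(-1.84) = -0.01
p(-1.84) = 0.03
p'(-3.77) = -0.02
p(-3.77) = -0.04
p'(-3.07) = -0.65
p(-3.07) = -0.13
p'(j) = 0.18*(-5.54*sin(j)*cos(j) + 6.36*cos(j))/(2.77*sin(j)^2 - 6.36*sin(j) - 1.83)^2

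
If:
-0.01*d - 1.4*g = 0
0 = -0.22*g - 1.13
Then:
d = 719.09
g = -5.14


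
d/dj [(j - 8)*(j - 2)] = 2*j - 10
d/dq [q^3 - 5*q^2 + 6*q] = 3*q^2 - 10*q + 6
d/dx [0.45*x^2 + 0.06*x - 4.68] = 0.9*x + 0.06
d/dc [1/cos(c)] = sin(c)/cos(c)^2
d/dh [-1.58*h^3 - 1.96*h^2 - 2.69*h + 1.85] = -4.74*h^2 - 3.92*h - 2.69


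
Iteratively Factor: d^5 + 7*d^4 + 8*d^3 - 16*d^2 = (d + 4)*(d^4 + 3*d^3 - 4*d^2) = d*(d + 4)*(d^3 + 3*d^2 - 4*d) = d*(d + 4)^2*(d^2 - d) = d^2*(d + 4)^2*(d - 1)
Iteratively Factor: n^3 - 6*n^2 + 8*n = (n - 2)*(n^2 - 4*n) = n*(n - 2)*(n - 4)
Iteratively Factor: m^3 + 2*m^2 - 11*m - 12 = (m + 4)*(m^2 - 2*m - 3) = (m - 3)*(m + 4)*(m + 1)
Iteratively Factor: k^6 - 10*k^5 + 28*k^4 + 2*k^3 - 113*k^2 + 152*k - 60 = (k - 5)*(k^5 - 5*k^4 + 3*k^3 + 17*k^2 - 28*k + 12) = (k - 5)*(k + 2)*(k^4 - 7*k^3 + 17*k^2 - 17*k + 6) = (k - 5)*(k - 1)*(k + 2)*(k^3 - 6*k^2 + 11*k - 6) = (k - 5)*(k - 2)*(k - 1)*(k + 2)*(k^2 - 4*k + 3) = (k - 5)*(k - 3)*(k - 2)*(k - 1)*(k + 2)*(k - 1)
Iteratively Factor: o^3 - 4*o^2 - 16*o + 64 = (o - 4)*(o^2 - 16) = (o - 4)*(o + 4)*(o - 4)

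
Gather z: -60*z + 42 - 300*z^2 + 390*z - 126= -300*z^2 + 330*z - 84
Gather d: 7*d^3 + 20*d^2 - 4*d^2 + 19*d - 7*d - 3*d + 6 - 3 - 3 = 7*d^3 + 16*d^2 + 9*d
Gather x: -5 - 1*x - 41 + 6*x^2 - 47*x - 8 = 6*x^2 - 48*x - 54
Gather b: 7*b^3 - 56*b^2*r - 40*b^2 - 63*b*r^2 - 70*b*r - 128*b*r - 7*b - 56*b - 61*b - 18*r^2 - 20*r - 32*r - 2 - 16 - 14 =7*b^3 + b^2*(-56*r - 40) + b*(-63*r^2 - 198*r - 124) - 18*r^2 - 52*r - 32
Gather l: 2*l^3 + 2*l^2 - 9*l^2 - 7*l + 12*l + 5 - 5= 2*l^3 - 7*l^2 + 5*l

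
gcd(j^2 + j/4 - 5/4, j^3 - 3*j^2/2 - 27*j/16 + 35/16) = j^2 + j/4 - 5/4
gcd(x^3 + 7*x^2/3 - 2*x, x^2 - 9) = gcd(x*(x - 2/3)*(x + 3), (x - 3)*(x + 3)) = x + 3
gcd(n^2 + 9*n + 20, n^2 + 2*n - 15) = n + 5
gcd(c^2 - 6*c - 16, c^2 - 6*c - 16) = c^2 - 6*c - 16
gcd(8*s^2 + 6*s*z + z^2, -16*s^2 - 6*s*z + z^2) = 2*s + z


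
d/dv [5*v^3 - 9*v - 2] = 15*v^2 - 9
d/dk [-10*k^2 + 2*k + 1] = 2 - 20*k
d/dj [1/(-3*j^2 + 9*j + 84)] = (2*j - 3)/(3*(-j^2 + 3*j + 28)^2)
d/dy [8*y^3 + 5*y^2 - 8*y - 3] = 24*y^2 + 10*y - 8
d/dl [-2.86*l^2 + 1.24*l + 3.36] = 1.24 - 5.72*l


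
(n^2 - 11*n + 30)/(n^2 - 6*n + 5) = (n - 6)/(n - 1)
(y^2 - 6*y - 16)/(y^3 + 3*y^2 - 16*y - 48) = (y^2 - 6*y - 16)/(y^3 + 3*y^2 - 16*y - 48)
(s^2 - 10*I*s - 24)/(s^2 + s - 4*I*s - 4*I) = (s - 6*I)/(s + 1)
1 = 1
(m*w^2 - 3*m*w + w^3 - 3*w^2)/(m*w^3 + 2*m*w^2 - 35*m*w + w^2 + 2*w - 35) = w*(m*w - 3*m + w^2 - 3*w)/(m*w^3 + 2*m*w^2 - 35*m*w + w^2 + 2*w - 35)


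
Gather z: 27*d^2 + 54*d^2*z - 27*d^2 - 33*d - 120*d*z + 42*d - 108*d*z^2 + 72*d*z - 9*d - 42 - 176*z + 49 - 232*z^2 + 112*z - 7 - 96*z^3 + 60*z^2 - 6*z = -96*z^3 + z^2*(-108*d - 172) + z*(54*d^2 - 48*d - 70)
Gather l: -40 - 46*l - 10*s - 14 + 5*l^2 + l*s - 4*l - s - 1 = 5*l^2 + l*(s - 50) - 11*s - 55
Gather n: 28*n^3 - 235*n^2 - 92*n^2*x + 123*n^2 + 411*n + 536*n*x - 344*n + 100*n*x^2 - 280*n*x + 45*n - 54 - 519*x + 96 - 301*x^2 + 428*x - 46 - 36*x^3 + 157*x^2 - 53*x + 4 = 28*n^3 + n^2*(-92*x - 112) + n*(100*x^2 + 256*x + 112) - 36*x^3 - 144*x^2 - 144*x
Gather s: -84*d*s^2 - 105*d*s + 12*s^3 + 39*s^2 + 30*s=12*s^3 + s^2*(39 - 84*d) + s*(30 - 105*d)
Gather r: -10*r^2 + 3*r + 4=-10*r^2 + 3*r + 4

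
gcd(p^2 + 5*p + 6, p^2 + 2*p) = p + 2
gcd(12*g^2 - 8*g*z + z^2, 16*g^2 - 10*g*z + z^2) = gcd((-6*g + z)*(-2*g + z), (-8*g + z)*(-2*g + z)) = -2*g + z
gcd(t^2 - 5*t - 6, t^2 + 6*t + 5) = t + 1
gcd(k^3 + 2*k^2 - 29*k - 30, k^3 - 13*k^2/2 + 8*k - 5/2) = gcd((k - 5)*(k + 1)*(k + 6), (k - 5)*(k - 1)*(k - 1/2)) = k - 5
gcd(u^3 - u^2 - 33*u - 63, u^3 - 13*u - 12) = u + 3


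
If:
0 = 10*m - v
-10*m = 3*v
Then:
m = 0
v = 0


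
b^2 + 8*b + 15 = (b + 3)*(b + 5)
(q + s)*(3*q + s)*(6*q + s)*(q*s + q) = 18*q^4*s + 18*q^4 + 27*q^3*s^2 + 27*q^3*s + 10*q^2*s^3 + 10*q^2*s^2 + q*s^4 + q*s^3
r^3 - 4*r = r*(r - 2)*(r + 2)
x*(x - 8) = x^2 - 8*x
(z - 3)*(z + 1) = z^2 - 2*z - 3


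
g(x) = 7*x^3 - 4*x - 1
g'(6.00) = 752.00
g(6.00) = 1487.00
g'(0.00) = -4.00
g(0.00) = -1.00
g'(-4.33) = 389.73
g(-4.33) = -551.96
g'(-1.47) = 41.38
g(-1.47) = -17.36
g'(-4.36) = 395.20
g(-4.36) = -563.73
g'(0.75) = 7.81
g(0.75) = -1.05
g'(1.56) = 47.11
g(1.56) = 19.33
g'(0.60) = 3.56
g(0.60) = -1.89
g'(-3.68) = 280.39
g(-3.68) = -335.13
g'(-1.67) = 54.57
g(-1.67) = -26.92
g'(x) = 21*x^2 - 4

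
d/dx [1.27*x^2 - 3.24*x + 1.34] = 2.54*x - 3.24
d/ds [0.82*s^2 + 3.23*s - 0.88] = 1.64*s + 3.23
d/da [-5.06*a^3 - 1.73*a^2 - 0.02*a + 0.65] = -15.18*a^2 - 3.46*a - 0.02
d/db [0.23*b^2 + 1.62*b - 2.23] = 0.46*b + 1.62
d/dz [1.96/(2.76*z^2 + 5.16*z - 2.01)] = (-10.8192*z - 10.1136)/(2.76*z^2 + 5.16*z - 2.01)^2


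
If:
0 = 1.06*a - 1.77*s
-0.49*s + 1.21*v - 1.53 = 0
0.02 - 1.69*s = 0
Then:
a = 0.02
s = 0.01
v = 1.27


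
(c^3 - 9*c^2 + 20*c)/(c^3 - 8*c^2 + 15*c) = (c - 4)/(c - 3)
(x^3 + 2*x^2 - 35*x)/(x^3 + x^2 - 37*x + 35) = x/(x - 1)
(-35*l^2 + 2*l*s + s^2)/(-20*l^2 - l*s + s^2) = (7*l + s)/(4*l + s)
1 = 1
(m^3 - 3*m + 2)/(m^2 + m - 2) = m - 1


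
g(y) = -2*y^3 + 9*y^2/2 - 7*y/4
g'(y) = -6*y^2 + 9*y - 7/4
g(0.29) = -0.18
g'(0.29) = 0.36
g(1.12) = 0.87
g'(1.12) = 0.80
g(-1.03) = 8.76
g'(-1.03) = -17.39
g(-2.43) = 59.52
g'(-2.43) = -59.05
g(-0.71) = 4.23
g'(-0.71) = -11.16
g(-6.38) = 713.72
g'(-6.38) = -303.40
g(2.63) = -9.86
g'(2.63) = -19.58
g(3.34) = -30.16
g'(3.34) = -38.62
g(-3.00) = 99.75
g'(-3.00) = -82.75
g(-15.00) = 7788.75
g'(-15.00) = -1486.75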